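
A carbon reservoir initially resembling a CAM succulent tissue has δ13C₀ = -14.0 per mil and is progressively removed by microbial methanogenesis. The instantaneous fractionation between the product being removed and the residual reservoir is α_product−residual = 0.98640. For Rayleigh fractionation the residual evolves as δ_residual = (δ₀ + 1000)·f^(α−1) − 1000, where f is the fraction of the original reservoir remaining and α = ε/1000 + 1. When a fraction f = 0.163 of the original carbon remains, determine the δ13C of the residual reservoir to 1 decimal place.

10.6 per mil

Rayleigh residual: δ_res = (δ₀ + 1000)·f^(α−1) − 1000
α − 1 = -0.01360
f^(α−1) = 0.163^(-0.01360) = 1.024977
δ_res = (-14.0 + 1000) × 1.024977 − 1000 = 1010.628 − 1000 = 10.63 per mil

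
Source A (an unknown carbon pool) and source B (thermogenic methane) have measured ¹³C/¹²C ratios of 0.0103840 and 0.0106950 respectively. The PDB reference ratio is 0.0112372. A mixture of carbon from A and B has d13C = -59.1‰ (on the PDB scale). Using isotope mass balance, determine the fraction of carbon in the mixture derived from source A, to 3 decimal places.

0.392

δ_A = (0.0103840/0.0112372 − 1)×1000 = (0.924074 − 1)×1000 = -75.926‰
δ_B = (0.0106950/0.0112372 − 1)×1000 = (0.951750 − 1)×1000 = -48.250‰
f_A = (δ_mix − δ_B)/(δ_A − δ_B) = (-59.1 − (-48.250))/(-75.926 − (-48.250))
f_A = -10.850 / -27.676 = 0.3920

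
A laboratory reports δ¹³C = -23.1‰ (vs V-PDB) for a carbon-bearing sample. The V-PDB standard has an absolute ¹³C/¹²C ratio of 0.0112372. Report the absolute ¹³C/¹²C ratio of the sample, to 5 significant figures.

0.010978

R_sample = R_standard × (δ¹³C/1000 + 1)
R_sample = 0.0112372 × (-23.1/1000 + 1) = 0.0112372 × 0.976900
R_sample = 0.0109776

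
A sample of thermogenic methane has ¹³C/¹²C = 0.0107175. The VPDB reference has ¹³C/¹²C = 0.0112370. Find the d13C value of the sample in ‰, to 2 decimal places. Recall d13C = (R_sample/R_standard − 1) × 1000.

-46.23‰

d13C = (R_sample / R_standard − 1) × 1000
R_sample / R_standard = 0.0107175 / 0.0112370 = 0.953769
d13C = (0.953769 − 1) × 1000 = -46.231‰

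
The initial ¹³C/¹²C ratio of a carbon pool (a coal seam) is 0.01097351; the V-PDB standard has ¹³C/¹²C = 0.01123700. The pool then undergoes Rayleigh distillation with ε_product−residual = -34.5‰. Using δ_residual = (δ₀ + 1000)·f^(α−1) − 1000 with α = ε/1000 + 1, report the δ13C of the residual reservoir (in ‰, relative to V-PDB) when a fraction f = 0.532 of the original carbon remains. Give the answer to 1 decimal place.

δ₀ = (0.01097351/0.01123700 − 1)×1000 = (0.976552 − 1)×1000 = -23.448‰
α − 1 = ε/1000 = -0.0345
f^(α−1) = 0.532^(-0.0345) = 1.022012
δ_res = (-23.448 + 1000) × 1.022012 − 1000 = 998.048 − 1000 = -1.95‰

-2.0‰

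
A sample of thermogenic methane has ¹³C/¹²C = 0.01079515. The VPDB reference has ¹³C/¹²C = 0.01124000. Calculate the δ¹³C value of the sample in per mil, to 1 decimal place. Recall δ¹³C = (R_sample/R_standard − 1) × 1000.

δ¹³C = (R_sample / R_standard − 1) × 1000
R_sample / R_standard = 0.01079515 / 0.01124000 = 0.960423
δ¹³C = (0.960423 − 1) × 1000 = -39.58 per mil

-39.6 per mil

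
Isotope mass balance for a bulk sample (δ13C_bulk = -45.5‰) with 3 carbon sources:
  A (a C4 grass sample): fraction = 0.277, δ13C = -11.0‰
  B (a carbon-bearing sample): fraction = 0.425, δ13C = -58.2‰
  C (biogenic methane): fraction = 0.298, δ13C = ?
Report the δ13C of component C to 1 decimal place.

Isotope mass balance: δ_bulk = Σ fᵢ·δᵢ.
-45.5 = 0.277×(-11.0) + 0.425×(-58.2) + 0.298×δ_C
0.298·δ_C = -45.5 − (-27.782) = -17.718
δ_C = -17.718 / 0.298 = -59.46‰

-59.5‰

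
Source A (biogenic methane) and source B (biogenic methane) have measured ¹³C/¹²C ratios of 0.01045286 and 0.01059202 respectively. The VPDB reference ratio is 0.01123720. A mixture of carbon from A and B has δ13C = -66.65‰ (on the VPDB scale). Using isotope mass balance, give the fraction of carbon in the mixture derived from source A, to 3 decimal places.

δ_A = (0.01045286/0.01123720 − 1)×1000 = (0.930201 − 1)×1000 = -69.799‰
δ_B = (0.01059202/0.01123720 − 1)×1000 = (0.942585 − 1)×1000 = -57.415‰
f_A = (δ_mix − δ_B)/(δ_A − δ_B) = (-66.65 − (-57.415))/(-69.799 − (-57.415))
f_A = -9.235 / -12.384 = 0.7458

0.746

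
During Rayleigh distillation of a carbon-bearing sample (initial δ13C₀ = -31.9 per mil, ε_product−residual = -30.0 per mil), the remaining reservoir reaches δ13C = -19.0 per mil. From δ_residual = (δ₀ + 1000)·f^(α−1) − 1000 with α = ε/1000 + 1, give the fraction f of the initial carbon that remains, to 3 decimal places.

α − 1 = ε/1000 = -0.0300
(δ_res + 1000)/(δ₀ + 1000) = (-19.0 + 1000)/(-31.9 + 1000) = 981.0/968.1 = 1.013325
f = 1.013325^(1/-0.0300) = exp(ln(1.013325)/-0.0300) = exp(0.01324/-0.0300)
f = exp(-0.4412) = 0.6432

0.643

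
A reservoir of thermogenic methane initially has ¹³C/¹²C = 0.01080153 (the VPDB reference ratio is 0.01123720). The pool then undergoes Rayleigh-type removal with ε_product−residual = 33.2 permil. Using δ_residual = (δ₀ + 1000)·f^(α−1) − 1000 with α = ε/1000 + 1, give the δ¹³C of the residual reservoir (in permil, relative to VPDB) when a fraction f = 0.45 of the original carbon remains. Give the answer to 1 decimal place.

-63.9 permil

δ₀ = (0.01080153/0.01123720 − 1)×1000 = (0.961230 − 1)×1000 = -38.770 permil
α − 1 = ε/1000 = 0.0332
f^(α−1) = 0.45^(0.0332) = 0.973838
δ_res = (-38.770 + 1000) × 0.973838 − 1000 = 936.082 − 1000 = -63.92 permil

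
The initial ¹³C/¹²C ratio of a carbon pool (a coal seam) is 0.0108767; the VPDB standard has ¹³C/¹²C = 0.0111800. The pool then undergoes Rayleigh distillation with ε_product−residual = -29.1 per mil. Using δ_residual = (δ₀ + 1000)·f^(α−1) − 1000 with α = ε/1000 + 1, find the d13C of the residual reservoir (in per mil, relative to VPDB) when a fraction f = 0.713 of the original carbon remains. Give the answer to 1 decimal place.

δ₀ = (0.0108767/0.0111800 − 1)×1000 = (0.972871 − 1)×1000 = -27.129 per mil
α − 1 = ε/1000 = -0.0291
f^(α−1) = 0.713^(-0.0291) = 1.009892
δ_res = (-27.129 + 1000) × 1.009892 − 1000 = 982.495 − 1000 = -17.50 per mil

-17.5 per mil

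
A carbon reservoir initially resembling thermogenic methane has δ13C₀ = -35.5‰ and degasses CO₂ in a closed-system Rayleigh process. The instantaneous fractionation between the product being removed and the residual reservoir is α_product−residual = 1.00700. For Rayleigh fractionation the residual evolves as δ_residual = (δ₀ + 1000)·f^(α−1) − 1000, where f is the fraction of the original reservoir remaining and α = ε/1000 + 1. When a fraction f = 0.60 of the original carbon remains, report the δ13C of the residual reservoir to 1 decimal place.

Rayleigh residual: δ_res = (δ₀ + 1000)·f^(α−1) − 1000
α − 1 = 0.00700
f^(α−1) = 0.60^(0.00700) = 0.996431
δ_res = (-35.5 + 1000) × 0.996431 − 1000 = 961.057 − 1000 = -38.94‰

-38.9‰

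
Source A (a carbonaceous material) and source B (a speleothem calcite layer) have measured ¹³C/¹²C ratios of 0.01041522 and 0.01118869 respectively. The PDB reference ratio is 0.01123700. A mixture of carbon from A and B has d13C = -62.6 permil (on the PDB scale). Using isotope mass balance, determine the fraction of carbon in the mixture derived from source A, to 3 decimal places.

δ_A = (0.01041522/0.01123700 − 1)×1000 = (0.926868 − 1)×1000 = -73.132 permil
δ_B = (0.01118869/0.01123700 − 1)×1000 = (0.995701 − 1)×1000 = -4.299 permil
f_A = (δ_mix − δ_B)/(δ_A − δ_B) = (-62.6 − (-4.299))/(-73.132 − (-4.299))
f_A = -58.301 / -68.832 = 0.8470

0.847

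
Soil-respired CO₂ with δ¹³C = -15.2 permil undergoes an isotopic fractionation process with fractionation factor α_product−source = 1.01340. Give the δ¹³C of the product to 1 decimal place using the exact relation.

δ_product = (δ_source + 1000)·α − 1000
δ_product = (-15.2 + 1000) × 1.01340 − 1000
δ_product = 997.996 − 1000 = -2.00 permil

-2.0 permil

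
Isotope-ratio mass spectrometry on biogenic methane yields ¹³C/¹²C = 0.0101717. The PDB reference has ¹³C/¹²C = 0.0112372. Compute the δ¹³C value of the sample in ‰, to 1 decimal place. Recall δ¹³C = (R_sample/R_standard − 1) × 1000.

δ¹³C = (R_sample / R_standard − 1) × 1000
R_sample / R_standard = 0.0101717 / 0.0112372 = 0.905181
δ¹³C = (0.905181 − 1) × 1000 = -94.82‰

-94.8‰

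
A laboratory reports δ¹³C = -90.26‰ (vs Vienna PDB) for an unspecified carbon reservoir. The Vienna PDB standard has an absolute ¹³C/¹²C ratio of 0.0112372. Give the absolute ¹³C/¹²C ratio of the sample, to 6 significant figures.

R_sample = R_standard × (δ¹³C/1000 + 1)
R_sample = 0.0112372 × (-90.26/1000 + 1) = 0.0112372 × 0.909740
R_sample = 0.0102229

0.0102229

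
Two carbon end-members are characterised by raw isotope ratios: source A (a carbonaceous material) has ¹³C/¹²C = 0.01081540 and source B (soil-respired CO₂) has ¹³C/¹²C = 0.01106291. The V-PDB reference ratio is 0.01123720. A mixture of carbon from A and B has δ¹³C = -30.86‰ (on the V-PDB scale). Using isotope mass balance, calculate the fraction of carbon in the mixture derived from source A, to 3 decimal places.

0.697

δ_A = (0.01081540/0.01123720 − 1)×1000 = (0.962464 − 1)×1000 = -37.536‰
δ_B = (0.01106291/0.01123720 − 1)×1000 = (0.984490 − 1)×1000 = -15.510‰
f_A = (δ_mix − δ_B)/(δ_A − δ_B) = (-30.86 − (-15.510))/(-37.536 − (-15.510))
f_A = -15.350 / -22.026 = 0.6969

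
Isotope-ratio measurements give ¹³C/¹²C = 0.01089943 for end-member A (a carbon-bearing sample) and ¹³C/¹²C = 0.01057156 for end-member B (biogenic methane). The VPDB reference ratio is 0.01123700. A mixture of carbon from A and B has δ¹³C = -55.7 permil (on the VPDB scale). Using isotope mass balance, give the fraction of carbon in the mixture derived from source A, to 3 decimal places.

0.121

δ_A = (0.01089943/0.01123700 − 1)×1000 = (0.969959 − 1)×1000 = -30.041 permil
δ_B = (0.01057156/0.01123700 − 1)×1000 = (0.940781 − 1)×1000 = -59.219 permil
f_A = (δ_mix − δ_B)/(δ_A − δ_B) = (-55.7 − (-59.219))/(-30.041 − (-59.219))
f_A = 3.519 / 29.178 = 0.1206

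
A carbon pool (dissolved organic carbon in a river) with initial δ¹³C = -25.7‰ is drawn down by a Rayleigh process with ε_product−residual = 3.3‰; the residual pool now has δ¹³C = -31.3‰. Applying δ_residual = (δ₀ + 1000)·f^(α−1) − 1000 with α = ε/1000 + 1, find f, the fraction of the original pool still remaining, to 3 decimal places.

α − 1 = ε/1000 = 0.0033
(δ_res + 1000)/(δ₀ + 1000) = (-31.3 + 1000)/(-25.7 + 1000) = 968.7/974.3 = 0.994252
f = 0.994252^(1/0.0033) = exp(ln(0.994252)/0.0033) = exp(-0.00576/0.0033)
f = exp(-1.7468) = 0.1743

0.174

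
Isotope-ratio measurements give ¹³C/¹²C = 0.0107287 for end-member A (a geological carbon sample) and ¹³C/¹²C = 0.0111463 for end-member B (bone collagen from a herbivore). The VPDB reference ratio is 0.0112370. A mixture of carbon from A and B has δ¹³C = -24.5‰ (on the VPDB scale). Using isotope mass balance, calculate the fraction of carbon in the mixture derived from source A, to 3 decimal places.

δ_A = (0.0107287/0.0112370 − 1)×1000 = (0.954766 − 1)×1000 = -45.234‰
δ_B = (0.0111463/0.0112370 − 1)×1000 = (0.991928 − 1)×1000 = -8.072‰
f_A = (δ_mix − δ_B)/(δ_A − δ_B) = (-24.5 − (-8.072))/(-45.234 − (-8.072))
f_A = -16.428 / -37.163 = 0.4421

0.442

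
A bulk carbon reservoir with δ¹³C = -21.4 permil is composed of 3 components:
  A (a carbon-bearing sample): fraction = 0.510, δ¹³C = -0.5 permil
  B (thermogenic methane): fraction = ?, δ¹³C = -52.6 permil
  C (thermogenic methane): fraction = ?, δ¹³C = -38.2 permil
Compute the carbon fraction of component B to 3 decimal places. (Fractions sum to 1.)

0.169

Let f_B and f_C be the unknown fractions; fractions sum to 1 so f_B + f_C = 0.490.
Mass balance: Σ fᵢ·δᵢ = δ_bulk ⇒ f_B·(-52.6) + f_C·(-38.2) = -21.4 − (-0.255) = -21.145
Substitute f_C = 0.490 − f_B:
f_B·(-52.6 − -38.2) = -21.145 − 0.490×(-38.2) = -2.427
f_B = -2.427 / -14.4 = 0.1685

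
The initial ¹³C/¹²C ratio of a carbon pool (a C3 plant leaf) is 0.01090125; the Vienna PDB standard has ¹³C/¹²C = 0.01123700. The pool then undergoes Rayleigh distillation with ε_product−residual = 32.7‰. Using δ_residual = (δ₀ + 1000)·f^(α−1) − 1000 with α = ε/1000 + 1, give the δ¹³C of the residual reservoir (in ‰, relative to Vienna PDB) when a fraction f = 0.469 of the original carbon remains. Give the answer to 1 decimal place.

δ₀ = (0.01090125/0.01123700 − 1)×1000 = (0.970121 − 1)×1000 = -29.879‰
α − 1 = ε/1000 = 0.0327
f^(α−1) = 0.469^(0.0327) = 0.975545
δ_res = (-29.879 + 1000) × 0.975545 − 1000 = 946.397 − 1000 = -53.60‰

-53.6‰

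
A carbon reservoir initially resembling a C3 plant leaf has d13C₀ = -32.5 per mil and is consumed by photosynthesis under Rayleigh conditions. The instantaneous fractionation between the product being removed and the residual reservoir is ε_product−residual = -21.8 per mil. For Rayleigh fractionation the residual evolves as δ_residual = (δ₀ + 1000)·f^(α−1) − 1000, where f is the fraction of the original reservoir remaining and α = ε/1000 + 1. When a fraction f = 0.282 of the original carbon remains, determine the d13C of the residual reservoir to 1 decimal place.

Rayleigh residual: δ_res = (δ₀ + 1000)·f^(α−1) − 1000
α = ε/1000 + 1 = 0.97820, so α − 1 = -0.02180
f^(α−1) = 0.282^(-0.02180) = 1.027980
δ_res = (-32.5 + 1000) × 1.027980 − 1000 = 994.570 − 1000 = -5.43 per mil

-5.4 per mil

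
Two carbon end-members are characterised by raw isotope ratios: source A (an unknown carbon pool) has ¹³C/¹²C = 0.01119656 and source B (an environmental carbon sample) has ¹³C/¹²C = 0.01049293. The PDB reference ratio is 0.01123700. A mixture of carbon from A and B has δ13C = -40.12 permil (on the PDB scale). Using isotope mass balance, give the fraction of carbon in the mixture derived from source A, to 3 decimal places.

0.417

δ_A = (0.01119656/0.01123700 − 1)×1000 = (0.996401 − 1)×1000 = -3.599 permil
δ_B = (0.01049293/0.01123700 − 1)×1000 = (0.933784 − 1)×1000 = -66.216 permil
f_A = (δ_mix − δ_B)/(δ_A − δ_B) = (-40.12 − (-66.216))/(-3.599 − (-66.216))
f_A = 26.096 / 62.617 = 0.4168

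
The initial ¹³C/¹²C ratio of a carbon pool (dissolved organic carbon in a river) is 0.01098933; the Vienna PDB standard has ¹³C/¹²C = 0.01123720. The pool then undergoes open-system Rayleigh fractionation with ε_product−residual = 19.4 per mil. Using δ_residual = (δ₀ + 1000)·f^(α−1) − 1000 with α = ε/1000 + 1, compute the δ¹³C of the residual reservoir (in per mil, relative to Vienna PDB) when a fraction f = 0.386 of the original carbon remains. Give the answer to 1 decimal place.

-40.0 per mil

δ₀ = (0.01098933/0.01123720 − 1)×1000 = (0.977942 − 1)×1000 = -22.058 per mil
α − 1 = ε/1000 = 0.0194
f^(α−1) = 0.386^(0.0194) = 0.981702
δ_res = (-22.058 + 1000) × 0.981702 − 1000 = 960.048 − 1000 = -39.95 per mil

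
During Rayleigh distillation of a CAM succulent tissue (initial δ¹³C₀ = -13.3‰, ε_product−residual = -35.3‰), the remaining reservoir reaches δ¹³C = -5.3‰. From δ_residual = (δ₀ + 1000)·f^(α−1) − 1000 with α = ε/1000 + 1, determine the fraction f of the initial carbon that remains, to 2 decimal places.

0.80

α − 1 = ε/1000 = -0.0353
(δ_res + 1000)/(δ₀ + 1000) = (-5.3 + 1000)/(-13.3 + 1000) = 994.7/986.7 = 1.008108
f = 1.008108^(1/-0.0353) = exp(ln(1.008108)/-0.0353) = exp(0.00808/-0.0353)
f = exp(-0.2288) = 0.7955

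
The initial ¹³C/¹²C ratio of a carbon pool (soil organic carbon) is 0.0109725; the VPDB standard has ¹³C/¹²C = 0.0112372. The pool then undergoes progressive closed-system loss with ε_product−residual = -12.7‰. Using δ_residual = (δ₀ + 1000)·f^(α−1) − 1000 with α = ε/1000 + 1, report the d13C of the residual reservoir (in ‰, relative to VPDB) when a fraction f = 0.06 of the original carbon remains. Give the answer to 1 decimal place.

12.0‰

δ₀ = (0.0109725/0.0112372 − 1)×1000 = (0.976444 − 1)×1000 = -23.556‰
α − 1 = ε/1000 = -0.0127
f^(α−1) = 0.06^(-0.0127) = 1.036376
δ_res = (-23.556 + 1000) × 1.036376 − 1000 = 1011.964 − 1000 = 11.96‰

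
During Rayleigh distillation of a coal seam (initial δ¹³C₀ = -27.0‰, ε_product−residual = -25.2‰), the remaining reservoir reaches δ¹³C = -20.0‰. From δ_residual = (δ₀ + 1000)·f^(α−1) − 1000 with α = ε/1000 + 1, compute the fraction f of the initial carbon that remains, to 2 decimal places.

α − 1 = ε/1000 = -0.0252
(δ_res + 1000)/(δ₀ + 1000) = (-20.0 + 1000)/(-27.0 + 1000) = 980.0/973.0 = 1.007194
f = 1.007194^(1/-0.0252) = exp(ln(1.007194)/-0.0252) = exp(0.00717/-0.0252)
f = exp(-0.2845) = 0.7524

0.75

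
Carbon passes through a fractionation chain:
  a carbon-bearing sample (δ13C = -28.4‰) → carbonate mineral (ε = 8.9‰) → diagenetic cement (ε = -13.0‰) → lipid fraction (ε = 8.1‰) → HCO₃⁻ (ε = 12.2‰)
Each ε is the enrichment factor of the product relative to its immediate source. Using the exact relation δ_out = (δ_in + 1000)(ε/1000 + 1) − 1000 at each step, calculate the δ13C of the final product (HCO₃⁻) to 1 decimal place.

step 1: δ = (-28.40 + 1000)·(8.9/1000 + 1) − 1000 = -19.75‰
step 2: δ = (-19.75 + 1000)·(-13.0/1000 + 1) − 1000 = -32.50‰
step 3: δ = (-32.50 + 1000)·(8.1/1000 + 1) − 1000 = -24.66‰
step 4: δ = (-24.66 + 1000)·(12.2/1000 + 1) − 1000 = -12.76‰

-12.8‰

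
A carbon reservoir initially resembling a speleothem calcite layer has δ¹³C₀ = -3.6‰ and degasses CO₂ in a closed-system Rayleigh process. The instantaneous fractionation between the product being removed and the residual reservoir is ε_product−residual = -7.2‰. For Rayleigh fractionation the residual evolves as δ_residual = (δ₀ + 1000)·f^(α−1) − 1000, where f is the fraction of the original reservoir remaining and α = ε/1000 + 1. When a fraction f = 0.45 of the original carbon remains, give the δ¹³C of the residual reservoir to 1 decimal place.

2.1‰

Rayleigh residual: δ_res = (δ₀ + 1000)·f^(α−1) − 1000
α = ε/1000 + 1 = 0.99280, so α − 1 = -0.00720
f^(α−1) = 0.45^(-0.00720) = 1.005766
δ_res = (-3.6 + 1000) × 1.005766 − 1000 = 1002.145 − 1000 = 2.15‰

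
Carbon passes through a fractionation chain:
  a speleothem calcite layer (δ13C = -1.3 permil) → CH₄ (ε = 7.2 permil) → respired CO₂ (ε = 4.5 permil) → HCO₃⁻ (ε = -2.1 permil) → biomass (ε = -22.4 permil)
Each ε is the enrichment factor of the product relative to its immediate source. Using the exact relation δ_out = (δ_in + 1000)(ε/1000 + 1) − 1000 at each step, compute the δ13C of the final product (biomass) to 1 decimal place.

-14.3 permil

step 1: δ = (-1.30 + 1000)·(7.2/1000 + 1) − 1000 = 5.89 permil
step 2: δ = (5.89 + 1000)·(4.5/1000 + 1) − 1000 = 10.42 permil
step 3: δ = (10.42 + 1000)·(-2.1/1000 + 1) − 1000 = 8.30 permil
step 4: δ = (8.30 + 1000)·(-22.4/1000 + 1) − 1000 = -14.29 permil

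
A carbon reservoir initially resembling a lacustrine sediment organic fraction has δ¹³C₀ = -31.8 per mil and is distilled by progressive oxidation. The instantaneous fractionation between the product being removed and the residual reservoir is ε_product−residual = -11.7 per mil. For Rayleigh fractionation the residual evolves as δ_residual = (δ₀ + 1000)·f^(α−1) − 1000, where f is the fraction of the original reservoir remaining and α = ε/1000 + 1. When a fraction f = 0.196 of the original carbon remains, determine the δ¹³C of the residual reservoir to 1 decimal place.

Rayleigh residual: δ_res = (δ₀ + 1000)·f^(α−1) − 1000
α = ε/1000 + 1 = 0.98830, so α − 1 = -0.01170
f^(α−1) = 0.196^(-0.01170) = 1.019250
δ_res = (-31.8 + 1000) × 1.019250 − 1000 = 986.838 − 1000 = -13.16 per mil

-13.2 per mil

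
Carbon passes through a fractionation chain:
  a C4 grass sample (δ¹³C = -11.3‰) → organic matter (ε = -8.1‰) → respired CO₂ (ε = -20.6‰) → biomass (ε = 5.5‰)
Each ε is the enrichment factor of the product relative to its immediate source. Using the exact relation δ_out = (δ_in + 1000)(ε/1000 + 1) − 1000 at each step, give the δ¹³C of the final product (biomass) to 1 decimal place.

-34.2‰

step 1: δ = (-11.30 + 1000)·(-8.1/1000 + 1) − 1000 = -19.31‰
step 2: δ = (-19.31 + 1000)·(-20.6/1000 + 1) − 1000 = -39.51‰
step 3: δ = (-39.51 + 1000)·(5.5/1000 + 1) − 1000 = -34.23‰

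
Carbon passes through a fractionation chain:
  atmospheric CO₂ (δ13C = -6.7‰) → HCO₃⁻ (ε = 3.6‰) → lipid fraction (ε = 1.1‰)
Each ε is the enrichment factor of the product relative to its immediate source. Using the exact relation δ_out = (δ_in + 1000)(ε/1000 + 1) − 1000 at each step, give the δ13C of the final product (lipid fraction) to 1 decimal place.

step 1: δ = (-6.70 + 1000)·(3.6/1000 + 1) − 1000 = -3.12‰
step 2: δ = (-3.12 + 1000)·(1.1/1000 + 1) − 1000 = -2.03‰

-2.0‰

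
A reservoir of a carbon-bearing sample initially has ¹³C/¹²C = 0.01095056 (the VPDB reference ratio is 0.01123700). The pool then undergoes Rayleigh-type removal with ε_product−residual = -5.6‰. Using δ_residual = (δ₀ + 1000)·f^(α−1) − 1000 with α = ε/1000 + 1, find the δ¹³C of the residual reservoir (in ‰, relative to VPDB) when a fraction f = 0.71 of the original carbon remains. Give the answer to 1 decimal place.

δ₀ = (0.01095056/0.01123700 − 1)×1000 = (0.974509 − 1)×1000 = -25.491‰
α − 1 = ε/1000 = -0.0056
f^(α−1) = 0.71^(-0.0056) = 1.001920
δ_res = (-25.491 + 1000) × 1.001920 − 1000 = 976.380 − 1000 = -23.62‰

-23.6‰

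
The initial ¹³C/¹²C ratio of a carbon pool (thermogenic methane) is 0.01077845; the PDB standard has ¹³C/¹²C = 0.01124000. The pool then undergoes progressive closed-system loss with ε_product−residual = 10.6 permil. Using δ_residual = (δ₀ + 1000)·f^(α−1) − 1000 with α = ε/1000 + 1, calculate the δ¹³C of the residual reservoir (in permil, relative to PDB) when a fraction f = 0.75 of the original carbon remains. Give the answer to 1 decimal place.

δ₀ = (0.01077845/0.01124000 − 1)×1000 = (0.958937 − 1)×1000 = -41.063 permil
α − 1 = ε/1000 = 0.0106
f^(α−1) = 0.75^(0.0106) = 0.996955
δ_res = (-41.063 + 1000) × 0.996955 − 1000 = 956.017 − 1000 = -43.98 permil

-44.0 permil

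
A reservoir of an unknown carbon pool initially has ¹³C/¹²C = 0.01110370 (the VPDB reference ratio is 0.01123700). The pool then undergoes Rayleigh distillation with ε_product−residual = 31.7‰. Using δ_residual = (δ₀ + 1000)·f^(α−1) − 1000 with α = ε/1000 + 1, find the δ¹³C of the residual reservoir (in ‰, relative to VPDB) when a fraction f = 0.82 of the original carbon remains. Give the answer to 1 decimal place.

-18.1‰

δ₀ = (0.01110370/0.01123700 − 1)×1000 = (0.988137 − 1)×1000 = -11.863‰
α − 1 = ε/1000 = 0.0317
f^(α−1) = 0.82^(0.0317) = 0.993729
δ_res = (-11.863 + 1000) × 0.993729 − 1000 = 981.941 − 1000 = -18.06‰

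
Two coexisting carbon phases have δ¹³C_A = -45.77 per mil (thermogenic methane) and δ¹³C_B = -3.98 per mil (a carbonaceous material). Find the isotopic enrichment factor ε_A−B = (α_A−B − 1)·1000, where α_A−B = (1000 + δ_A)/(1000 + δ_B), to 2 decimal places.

-41.96 per mil

α_A−B = (1000 + -45.77) / (1000 + -3.98) = 954.23 / 996.02 = 0.958043
ε_A−B = (0.958043 − 1) × 1000 = -41.957 per mil
(The approximation ε ≈ δ_A − δ_B would give -41.79 per mil.)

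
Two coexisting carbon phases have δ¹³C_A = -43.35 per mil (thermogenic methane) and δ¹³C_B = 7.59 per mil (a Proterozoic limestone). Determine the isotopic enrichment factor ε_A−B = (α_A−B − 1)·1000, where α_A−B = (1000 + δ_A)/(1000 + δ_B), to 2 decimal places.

-50.56 per mil

α_A−B = (1000 + -43.35) / (1000 + 7.59) = 956.65 / 1007.59 = 0.949444
ε_A−B = (0.949444 − 1) × 1000 = -50.556 per mil
(The approximation ε ≈ δ_A − δ_B would give -50.94 per mil.)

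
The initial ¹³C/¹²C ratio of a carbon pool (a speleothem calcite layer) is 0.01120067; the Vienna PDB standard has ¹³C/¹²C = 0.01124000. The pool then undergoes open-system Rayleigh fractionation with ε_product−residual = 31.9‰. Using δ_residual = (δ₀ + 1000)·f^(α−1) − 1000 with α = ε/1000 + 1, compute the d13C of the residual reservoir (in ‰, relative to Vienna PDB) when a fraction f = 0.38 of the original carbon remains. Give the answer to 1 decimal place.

-33.8‰

δ₀ = (0.01120067/0.01124000 − 1)×1000 = (0.996501 − 1)×1000 = -3.499‰
α − 1 = ε/1000 = 0.0319
f^(α−1) = 0.38^(0.0319) = 0.969606
δ_res = (-3.499 + 1000) × 0.969606 − 1000 = 966.213 − 1000 = -33.79‰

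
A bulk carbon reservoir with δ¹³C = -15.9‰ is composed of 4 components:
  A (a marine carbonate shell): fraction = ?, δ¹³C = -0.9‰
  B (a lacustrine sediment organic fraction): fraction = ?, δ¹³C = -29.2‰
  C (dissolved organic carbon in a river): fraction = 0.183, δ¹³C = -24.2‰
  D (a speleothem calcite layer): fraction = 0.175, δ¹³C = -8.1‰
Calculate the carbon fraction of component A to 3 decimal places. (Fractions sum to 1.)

Let f_A and f_B be the unknown fractions; fractions sum to 1 so f_A + f_B = 0.642.
Mass balance: Σ fᵢ·δᵢ = δ_bulk ⇒ f_A·(-0.9) + f_B·(-29.2) = -15.9 − (-5.846) = -10.054
Substitute f_B = 0.642 − f_A:
f_A·(-0.9 − -29.2) = -10.054 − 0.642×(-29.2) = 8.692
f_A = 8.692 / 28.3 = 0.3072

0.307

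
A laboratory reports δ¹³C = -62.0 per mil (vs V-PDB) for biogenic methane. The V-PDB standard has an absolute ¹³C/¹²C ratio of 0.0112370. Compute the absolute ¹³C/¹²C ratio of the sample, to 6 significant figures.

R_sample = R_standard × (δ¹³C/1000 + 1)
R_sample = 0.0112370 × (-62.0/1000 + 1) = 0.0112370 × 0.938000
R_sample = 0.0105403

0.0105403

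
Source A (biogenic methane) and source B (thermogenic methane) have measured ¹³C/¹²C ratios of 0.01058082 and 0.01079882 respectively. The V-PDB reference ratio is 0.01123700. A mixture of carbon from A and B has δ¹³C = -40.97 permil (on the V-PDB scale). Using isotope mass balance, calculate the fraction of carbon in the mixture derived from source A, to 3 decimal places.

0.102

δ_A = (0.01058082/0.01123700 − 1)×1000 = (0.941605 − 1)×1000 = -58.395 permil
δ_B = (0.01079882/0.01123700 − 1)×1000 = (0.961006 − 1)×1000 = -38.994 permil
f_A = (δ_mix − δ_B)/(δ_A − δ_B) = (-40.97 − (-38.994))/(-58.395 − (-38.994))
f_A = -1.976 / -19.400 = 0.1018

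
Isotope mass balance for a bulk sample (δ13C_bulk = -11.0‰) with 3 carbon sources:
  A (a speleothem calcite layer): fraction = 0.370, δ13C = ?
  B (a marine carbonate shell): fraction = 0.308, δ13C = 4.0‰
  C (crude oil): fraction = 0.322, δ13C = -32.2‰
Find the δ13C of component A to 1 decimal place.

Isotope mass balance: δ_bulk = Σ fᵢ·δᵢ.
-11.0 = 0.370×δ_A + 0.308×(4.0) + 0.322×(-32.2)
0.370·δ_A = -11.0 − (-9.136) = -1.864
δ_A = -1.864 / 0.370 = -5.04‰

-5.0‰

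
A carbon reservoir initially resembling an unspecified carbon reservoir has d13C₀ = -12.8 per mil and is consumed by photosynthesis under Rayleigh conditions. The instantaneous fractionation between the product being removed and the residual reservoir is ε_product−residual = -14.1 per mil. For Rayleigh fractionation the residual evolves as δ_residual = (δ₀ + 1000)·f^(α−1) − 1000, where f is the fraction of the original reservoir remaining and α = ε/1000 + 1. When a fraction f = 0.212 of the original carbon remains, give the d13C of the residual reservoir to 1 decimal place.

9.0 per mil

Rayleigh residual: δ_res = (δ₀ + 1000)·f^(α−1) − 1000
α = ε/1000 + 1 = 0.98590, so α − 1 = -0.01410
f^(α−1) = 0.212^(-0.01410) = 1.022112
δ_res = (-12.8 + 1000) × 1.022112 − 1000 = 1009.029 − 1000 = 9.03 per mil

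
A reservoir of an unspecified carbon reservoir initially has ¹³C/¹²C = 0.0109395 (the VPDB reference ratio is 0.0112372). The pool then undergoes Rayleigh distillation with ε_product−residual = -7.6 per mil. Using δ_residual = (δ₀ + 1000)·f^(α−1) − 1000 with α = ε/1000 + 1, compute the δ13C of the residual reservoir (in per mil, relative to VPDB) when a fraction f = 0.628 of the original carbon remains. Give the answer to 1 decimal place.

-23.0 per mil

δ₀ = (0.0109395/0.0112372 − 1)×1000 = (0.973508 − 1)×1000 = -26.492 per mil
α − 1 = ε/1000 = -0.0076
f^(α−1) = 0.628^(-0.0076) = 1.003542
δ_res = (-26.492 + 1000) × 1.003542 − 1000 = 976.956 − 1000 = -23.04 per mil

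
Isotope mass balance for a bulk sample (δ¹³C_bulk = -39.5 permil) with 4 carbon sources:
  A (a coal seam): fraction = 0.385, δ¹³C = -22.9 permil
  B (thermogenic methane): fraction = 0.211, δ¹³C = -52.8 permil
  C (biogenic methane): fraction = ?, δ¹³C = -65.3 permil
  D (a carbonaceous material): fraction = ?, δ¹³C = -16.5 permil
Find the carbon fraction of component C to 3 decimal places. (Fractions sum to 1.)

Let f_C and f_D be the unknown fractions; fractions sum to 1 so f_C + f_D = 0.404.
Mass balance: Σ fᵢ·δᵢ = δ_bulk ⇒ f_C·(-65.3) + f_D·(-16.5) = -39.5 − (-19.957) = -19.543
Substitute f_D = 0.404 − f_C:
f_C·(-65.3 − -16.5) = -19.543 − 0.404×(-16.5) = -12.877
f_C = -12.877 / -48.8 = 0.2639

0.264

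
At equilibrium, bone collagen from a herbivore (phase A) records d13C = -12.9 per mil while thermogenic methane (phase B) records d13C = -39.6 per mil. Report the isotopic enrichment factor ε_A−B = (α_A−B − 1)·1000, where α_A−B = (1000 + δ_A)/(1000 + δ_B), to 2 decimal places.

α_A−B = (1000 + -12.9) / (1000 + -39.6) = 987.1 / 960.4 = 1.027801
ε_A−B = (1.027801 − 1) × 1000 = 27.801 per mil
(The approximation ε ≈ δ_A − δ_B would give 26.7 per mil.)

27.80 per mil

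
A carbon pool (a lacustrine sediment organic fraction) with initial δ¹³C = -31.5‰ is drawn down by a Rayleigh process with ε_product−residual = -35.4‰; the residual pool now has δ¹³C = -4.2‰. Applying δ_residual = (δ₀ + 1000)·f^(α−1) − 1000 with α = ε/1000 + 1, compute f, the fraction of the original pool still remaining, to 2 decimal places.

α − 1 = ε/1000 = -0.0354
(δ_res + 1000)/(δ₀ + 1000) = (-4.2 + 1000)/(-31.5 + 1000) = 995.8/968.5 = 1.028188
f = 1.028188^(1/-0.0354) = exp(ln(1.028188)/-0.0354) = exp(0.02780/-0.0354)
f = exp(-0.7853) = 0.4560

0.46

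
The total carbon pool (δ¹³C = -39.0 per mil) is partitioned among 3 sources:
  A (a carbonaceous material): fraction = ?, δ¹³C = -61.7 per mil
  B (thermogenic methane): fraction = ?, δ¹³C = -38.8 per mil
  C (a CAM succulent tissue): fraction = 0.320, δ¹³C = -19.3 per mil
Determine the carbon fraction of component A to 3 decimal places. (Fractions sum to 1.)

0.281

Let f_A and f_B be the unknown fractions; fractions sum to 1 so f_A + f_B = 0.680.
Mass balance: Σ fᵢ·δᵢ = δ_bulk ⇒ f_A·(-61.7) + f_B·(-38.8) = -39.0 − (-6.176) = -32.824
Substitute f_B = 0.680 − f_A:
f_A·(-61.7 − -38.8) = -32.824 − 0.680×(-38.8) = -6.440
f_A = -6.440 / -22.9 = 0.2812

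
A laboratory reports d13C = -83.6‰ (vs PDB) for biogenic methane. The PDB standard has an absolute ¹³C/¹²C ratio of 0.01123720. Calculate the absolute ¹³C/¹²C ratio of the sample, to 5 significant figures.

0.010298

R_sample = R_standard × (d13C/1000 + 1)
R_sample = 0.01123720 × (-83.6/1000 + 1) = 0.01123720 × 0.916400
R_sample = 0.0102978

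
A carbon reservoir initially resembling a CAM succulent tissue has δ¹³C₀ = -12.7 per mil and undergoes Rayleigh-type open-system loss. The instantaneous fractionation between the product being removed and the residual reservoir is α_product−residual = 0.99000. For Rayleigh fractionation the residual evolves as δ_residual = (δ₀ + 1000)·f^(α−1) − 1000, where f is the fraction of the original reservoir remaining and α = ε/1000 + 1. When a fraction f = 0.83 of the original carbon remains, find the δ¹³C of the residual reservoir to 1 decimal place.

-10.9 per mil

Rayleigh residual: δ_res = (δ₀ + 1000)·f^(α−1) − 1000
α − 1 = -0.01000
f^(α−1) = 0.83^(-0.01000) = 1.001865
δ_res = (-12.7 + 1000) × 1.001865 − 1000 = 989.141 − 1000 = -10.86 per mil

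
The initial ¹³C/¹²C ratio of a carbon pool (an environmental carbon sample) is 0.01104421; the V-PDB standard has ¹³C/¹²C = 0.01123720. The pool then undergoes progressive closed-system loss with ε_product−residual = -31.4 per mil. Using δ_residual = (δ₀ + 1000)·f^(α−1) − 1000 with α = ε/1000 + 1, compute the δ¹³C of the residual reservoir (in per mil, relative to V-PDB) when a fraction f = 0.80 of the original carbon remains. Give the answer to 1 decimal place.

-10.3 per mil

δ₀ = (0.01104421/0.01123720 − 1)×1000 = (0.982826 − 1)×1000 = -17.174 per mil
α − 1 = ε/1000 = -0.0314
f^(α−1) = 0.80^(-0.0314) = 1.007031
δ_res = (-17.174 + 1000) × 1.007031 − 1000 = 989.736 − 1000 = -10.26 per mil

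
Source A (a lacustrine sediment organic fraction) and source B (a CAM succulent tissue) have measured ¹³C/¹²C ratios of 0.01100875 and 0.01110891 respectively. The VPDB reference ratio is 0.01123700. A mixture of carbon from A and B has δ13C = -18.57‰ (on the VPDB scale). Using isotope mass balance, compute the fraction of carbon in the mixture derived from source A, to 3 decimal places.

δ_A = (0.01100875/0.01123700 − 1)×1000 = (0.979688 − 1)×1000 = -20.312‰
δ_B = (0.01110891/0.01123700 − 1)×1000 = (0.988601 − 1)×1000 = -11.399‰
f_A = (δ_mix − δ_B)/(δ_A − δ_B) = (-18.57 − (-11.399))/(-20.312 − (-11.399))
f_A = -7.171 / -8.913 = 0.8045

0.805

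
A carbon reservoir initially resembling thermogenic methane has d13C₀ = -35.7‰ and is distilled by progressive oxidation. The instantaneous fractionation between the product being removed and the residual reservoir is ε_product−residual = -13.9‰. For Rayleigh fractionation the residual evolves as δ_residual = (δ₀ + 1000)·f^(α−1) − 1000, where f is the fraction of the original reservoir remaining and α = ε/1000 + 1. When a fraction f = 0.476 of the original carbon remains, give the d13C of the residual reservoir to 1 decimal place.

Rayleigh residual: δ_res = (δ₀ + 1000)·f^(α−1) − 1000
α = ε/1000 + 1 = 0.98610, so α − 1 = -0.01390
f^(α−1) = 0.476^(-0.01390) = 1.010372
δ_res = (-35.7 + 1000) × 1.010372 − 1000 = 974.302 − 1000 = -25.70‰

-25.7‰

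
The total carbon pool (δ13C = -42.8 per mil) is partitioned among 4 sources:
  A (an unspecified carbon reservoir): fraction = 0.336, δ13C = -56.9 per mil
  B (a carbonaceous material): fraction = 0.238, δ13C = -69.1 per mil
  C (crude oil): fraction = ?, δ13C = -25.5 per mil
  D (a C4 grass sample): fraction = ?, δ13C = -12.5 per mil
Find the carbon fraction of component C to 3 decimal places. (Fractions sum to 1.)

Let f_C and f_D be the unknown fractions; fractions sum to 1 so f_C + f_D = 0.426.
Mass balance: Σ fᵢ·δᵢ = δ_bulk ⇒ f_C·(-25.5) + f_D·(-12.5) = -42.8 − (-35.564) = -7.236
Substitute f_D = 0.426 − f_C:
f_C·(-25.5 − -12.5) = -7.236 − 0.426×(-12.5) = -1.911
f_C = -1.911 / -13.0 = 0.1470

0.147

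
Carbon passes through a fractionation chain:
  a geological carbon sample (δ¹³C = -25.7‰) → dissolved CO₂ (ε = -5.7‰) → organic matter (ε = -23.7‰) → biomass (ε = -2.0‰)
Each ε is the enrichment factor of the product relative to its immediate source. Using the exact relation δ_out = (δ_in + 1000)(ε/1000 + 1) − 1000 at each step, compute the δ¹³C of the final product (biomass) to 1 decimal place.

step 1: δ = (-25.70 + 1000)·(-5.7/1000 + 1) − 1000 = -31.25‰
step 2: δ = (-31.25 + 1000)·(-23.7/1000 + 1) − 1000 = -54.21‰
step 3: δ = (-54.21 + 1000)·(-2.0/1000 + 1) − 1000 = -56.10‰

-56.1‰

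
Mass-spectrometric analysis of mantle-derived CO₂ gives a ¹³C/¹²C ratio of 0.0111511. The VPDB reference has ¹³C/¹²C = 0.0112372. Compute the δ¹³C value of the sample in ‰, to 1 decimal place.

δ¹³C = (R_sample / R_standard − 1) × 1000
R_sample / R_standard = 0.0111511 / 0.0112372 = 0.992338
δ¹³C = (0.992338 − 1) × 1000 = -7.66‰

-7.7‰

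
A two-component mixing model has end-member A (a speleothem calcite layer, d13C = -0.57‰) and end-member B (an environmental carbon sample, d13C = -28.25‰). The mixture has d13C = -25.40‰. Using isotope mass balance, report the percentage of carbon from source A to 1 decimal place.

δ_mix = f_A·δ_A + (1 − f_A)·δ_B  ⇒  f_A = (δ_mix − δ_B)/(δ_A − δ_B)
f_A = (-25.40 − (-28.25)) / (-0.57 − (-28.25))
f_A = 2.85 / 27.68 = 0.1030

10.3%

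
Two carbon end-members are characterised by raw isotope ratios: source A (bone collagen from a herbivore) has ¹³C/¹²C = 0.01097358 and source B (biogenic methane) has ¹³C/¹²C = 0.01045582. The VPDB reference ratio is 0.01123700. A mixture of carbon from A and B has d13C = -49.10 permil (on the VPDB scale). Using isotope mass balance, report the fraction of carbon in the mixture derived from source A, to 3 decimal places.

δ_A = (0.01097358/0.01123700 − 1)×1000 = (0.976558 − 1)×1000 = -23.442 permil
δ_B = (0.01045582/0.01123700 − 1)×1000 = (0.930481 − 1)×1000 = -69.519 permil
f_A = (δ_mix − δ_B)/(δ_A − δ_B) = (-49.10 − (-69.519))/(-23.442 − (-69.519))
f_A = 20.419 / 46.076 = 0.4431

0.443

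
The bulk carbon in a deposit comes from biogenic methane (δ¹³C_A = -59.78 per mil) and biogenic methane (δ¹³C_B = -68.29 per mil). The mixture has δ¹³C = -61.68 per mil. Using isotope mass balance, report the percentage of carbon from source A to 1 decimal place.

δ_mix = f_A·δ_A + (1 − f_A)·δ_B  ⇒  f_A = (δ_mix − δ_B)/(δ_A − δ_B)
f_A = (-61.68 − (-68.29)) / (-59.78 − (-68.29))
f_A = 6.61 / 8.51 = 0.7767

77.7%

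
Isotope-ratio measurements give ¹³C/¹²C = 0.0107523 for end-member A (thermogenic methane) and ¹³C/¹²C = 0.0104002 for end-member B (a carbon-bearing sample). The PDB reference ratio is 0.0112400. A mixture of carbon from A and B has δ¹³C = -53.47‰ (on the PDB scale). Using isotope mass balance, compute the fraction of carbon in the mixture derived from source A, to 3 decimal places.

0.678

δ_A = (0.0107523/0.0112400 − 1)×1000 = (0.956610 − 1)×1000 = -43.390‰
δ_B = (0.0104002/0.0112400 − 1)×1000 = (0.925285 − 1)×1000 = -74.715‰
f_A = (δ_mix − δ_B)/(δ_A − δ_B) = (-53.47 − (-74.715))/(-43.390 − (-74.715))
f_A = 21.245 / 31.326 = 0.6782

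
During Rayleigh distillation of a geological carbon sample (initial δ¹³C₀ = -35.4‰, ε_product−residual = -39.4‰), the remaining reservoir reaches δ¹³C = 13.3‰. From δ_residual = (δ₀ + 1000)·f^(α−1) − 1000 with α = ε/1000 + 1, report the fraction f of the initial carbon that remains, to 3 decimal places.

α − 1 = ε/1000 = -0.0394
(δ_res + 1000)/(δ₀ + 1000) = (13.3 + 1000)/(-35.4 + 1000) = 1013.3/964.6 = 1.050487
f = 1.050487^(1/-0.0394) = exp(ln(1.050487)/-0.0394) = exp(0.04925/-0.0394)
f = exp(-1.2501) = 0.2865

0.286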